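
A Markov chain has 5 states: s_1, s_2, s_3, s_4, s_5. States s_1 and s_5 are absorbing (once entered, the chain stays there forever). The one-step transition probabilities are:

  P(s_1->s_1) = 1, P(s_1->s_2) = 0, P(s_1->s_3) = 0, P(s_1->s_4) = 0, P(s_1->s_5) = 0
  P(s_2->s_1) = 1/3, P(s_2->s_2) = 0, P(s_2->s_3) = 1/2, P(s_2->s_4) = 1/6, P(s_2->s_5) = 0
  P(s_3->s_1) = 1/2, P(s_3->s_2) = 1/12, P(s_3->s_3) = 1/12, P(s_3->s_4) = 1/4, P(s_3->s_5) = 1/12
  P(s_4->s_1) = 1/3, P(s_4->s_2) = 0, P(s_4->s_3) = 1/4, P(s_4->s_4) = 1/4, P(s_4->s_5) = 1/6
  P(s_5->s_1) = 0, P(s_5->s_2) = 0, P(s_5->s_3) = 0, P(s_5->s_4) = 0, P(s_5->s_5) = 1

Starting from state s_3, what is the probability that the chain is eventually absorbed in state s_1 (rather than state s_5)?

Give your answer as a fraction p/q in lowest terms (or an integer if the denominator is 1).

Let a_i = P(absorbed in s_1 | start in state i).
Boundary conditions: a_s_1 = 1, a_s_5 = 0.
For each transient state i, a_i = sum_j P(i->j) * a_j:
  a_s_2 = 1/3*a_s_1 + 0*a_s_2 + 1/2*a_s_3 + 1/6*a_s_4 + 0*a_s_5
  a_s_3 = 1/2*a_s_1 + 1/12*a_s_2 + 1/12*a_s_3 + 1/4*a_s_4 + 1/12*a_s_5
  a_s_4 = 1/3*a_s_1 + 0*a_s_2 + 1/4*a_s_3 + 1/4*a_s_4 + 1/6*a_s_5

Substituting a_s_1 = 1 and a_s_5 = 0, rearrange to (I - Q) a = r where r[i] = P(i -> s_1):
  [1, -1/2, -1/6] . (a_s_2, a_s_3, a_s_4) = 1/3
  [-1/12, 11/12, -1/4] . (a_s_2, a_s_3, a_s_4) = 1/2
  [0, -1/4, 3/4] . (a_s_2, a_s_3, a_s_4) = 1/3

Solving yields:
  a_s_2 = 44/51
  a_s_3 = 209/255
  a_s_4 = 61/85

Starting state is s_3, so the absorption probability is a_s_3 = 209/255.

Answer: 209/255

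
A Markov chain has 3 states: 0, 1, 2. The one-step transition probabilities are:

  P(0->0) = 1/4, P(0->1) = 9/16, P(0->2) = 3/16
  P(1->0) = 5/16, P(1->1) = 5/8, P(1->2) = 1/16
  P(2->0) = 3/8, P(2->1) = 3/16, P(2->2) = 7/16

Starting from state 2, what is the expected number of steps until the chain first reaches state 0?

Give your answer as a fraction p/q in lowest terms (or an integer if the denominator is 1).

Answer: 48/17

Derivation:
Let h_i = expected steps to first reach 0 from state i.
Boundary: h_0 = 0.
First-step equations for the other states:
  h_1 = 1 + 5/16*h_0 + 5/8*h_1 + 1/16*h_2
  h_2 = 1 + 3/8*h_0 + 3/16*h_1 + 7/16*h_2

Substituting h_0 = 0 and rearranging gives the linear system (I - Q) h = 1:
  [3/8, -1/16] . (h_1, h_2) = 1
  [-3/16, 9/16] . (h_1, h_2) = 1

Solving yields:
  h_1 = 160/51
  h_2 = 48/17

Starting state is 2, so the expected hitting time is h_2 = 48/17.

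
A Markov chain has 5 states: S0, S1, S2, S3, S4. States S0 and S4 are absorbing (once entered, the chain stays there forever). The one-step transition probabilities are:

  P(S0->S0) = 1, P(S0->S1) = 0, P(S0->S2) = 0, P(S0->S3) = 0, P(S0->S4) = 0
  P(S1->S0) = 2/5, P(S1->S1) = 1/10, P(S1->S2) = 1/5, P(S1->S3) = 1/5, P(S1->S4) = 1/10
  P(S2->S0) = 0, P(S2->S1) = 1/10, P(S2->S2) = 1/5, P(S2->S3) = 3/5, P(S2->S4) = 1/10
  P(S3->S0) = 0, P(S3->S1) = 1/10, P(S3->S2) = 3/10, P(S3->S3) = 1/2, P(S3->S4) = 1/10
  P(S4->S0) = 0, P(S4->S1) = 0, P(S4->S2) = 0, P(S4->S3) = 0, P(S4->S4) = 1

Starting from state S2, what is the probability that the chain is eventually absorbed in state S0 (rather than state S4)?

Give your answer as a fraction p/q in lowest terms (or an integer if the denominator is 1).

Let a_i = P(absorbed in S0 | start in state i).
Boundary conditions: a_S0 = 1, a_S4 = 0.
For each transient state i, a_i = sum_j P(i->j) * a_j:
  a_S1 = 2/5*a_S0 + 1/10*a_S1 + 1/5*a_S2 + 1/5*a_S3 + 1/10*a_S4
  a_S2 = 0*a_S0 + 1/10*a_S1 + 1/5*a_S2 + 3/5*a_S3 + 1/10*a_S4
  a_S3 = 0*a_S0 + 1/10*a_S1 + 3/10*a_S2 + 1/2*a_S3 + 1/10*a_S4

Substituting a_S0 = 1 and a_S4 = 0, rearrange to (I - Q) a = r where r[i] = P(i -> S0):
  [9/10, -1/5, -1/5] . (a_S1, a_S2, a_S3) = 2/5
  [-1/10, 4/5, -3/5] . (a_S1, a_S2, a_S3) = 0
  [-1/10, -3/10, 1/2] . (a_S1, a_S2, a_S3) = 0

Solving yields:
  a_S1 = 4/7
  a_S2 = 2/7
  a_S3 = 2/7

Starting state is S2, so the absorption probability is a_S2 = 2/7.

Answer: 2/7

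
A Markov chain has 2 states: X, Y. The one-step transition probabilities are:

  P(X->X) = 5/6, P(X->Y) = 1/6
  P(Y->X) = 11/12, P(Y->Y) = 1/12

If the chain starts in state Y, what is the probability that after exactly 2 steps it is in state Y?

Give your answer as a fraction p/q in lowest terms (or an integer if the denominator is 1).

Computing P^2 by repeated multiplication:
P^1 =
  X: [5/6, 1/6]
  Y: [11/12, 1/12]
P^2 =
  X: [61/72, 11/72]
  Y: [121/144, 23/144]

(P^2)[Y -> Y] = 23/144

Answer: 23/144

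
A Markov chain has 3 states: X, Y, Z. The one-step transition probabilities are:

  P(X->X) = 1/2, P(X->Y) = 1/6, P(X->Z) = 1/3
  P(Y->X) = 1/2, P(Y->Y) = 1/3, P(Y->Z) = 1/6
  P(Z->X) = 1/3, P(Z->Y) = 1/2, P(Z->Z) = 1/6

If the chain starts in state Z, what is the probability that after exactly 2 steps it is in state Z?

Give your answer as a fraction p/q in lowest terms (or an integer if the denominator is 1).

Computing P^2 by repeated multiplication:
P^1 =
  X: [1/2, 1/6, 1/3]
  Y: [1/2, 1/3, 1/6]
  Z: [1/3, 1/2, 1/6]
P^2 =
  X: [4/9, 11/36, 1/4]
  Y: [17/36, 5/18, 1/4]
  Z: [17/36, 11/36, 2/9]

(P^2)[Z -> Z] = 2/9

Answer: 2/9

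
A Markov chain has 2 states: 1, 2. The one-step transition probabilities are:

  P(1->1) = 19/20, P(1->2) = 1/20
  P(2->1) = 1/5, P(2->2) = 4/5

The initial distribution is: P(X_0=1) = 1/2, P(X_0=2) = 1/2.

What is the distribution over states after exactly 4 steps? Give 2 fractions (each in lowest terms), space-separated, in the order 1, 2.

Propagating the distribution step by step (d_{t+1} = d_t * P):
d_0 = (1=1/2, 2=1/2)
  d_1[1] = 1/2*19/20 + 1/2*1/5 = 23/40
  d_1[2] = 1/2*1/20 + 1/2*4/5 = 17/40
d_1 = (1=23/40, 2=17/40)
  d_2[1] = 23/40*19/20 + 17/40*1/5 = 101/160
  d_2[2] = 23/40*1/20 + 17/40*4/5 = 59/160
d_2 = (1=101/160, 2=59/160)
  d_3[1] = 101/160*19/20 + 59/160*1/5 = 431/640
  d_3[2] = 101/160*1/20 + 59/160*4/5 = 209/640
d_3 = (1=431/640, 2=209/640)
  d_4[1] = 431/640*19/20 + 209/640*1/5 = 361/512
  d_4[2] = 431/640*1/20 + 209/640*4/5 = 151/512
d_4 = (1=361/512, 2=151/512)

Answer: 361/512 151/512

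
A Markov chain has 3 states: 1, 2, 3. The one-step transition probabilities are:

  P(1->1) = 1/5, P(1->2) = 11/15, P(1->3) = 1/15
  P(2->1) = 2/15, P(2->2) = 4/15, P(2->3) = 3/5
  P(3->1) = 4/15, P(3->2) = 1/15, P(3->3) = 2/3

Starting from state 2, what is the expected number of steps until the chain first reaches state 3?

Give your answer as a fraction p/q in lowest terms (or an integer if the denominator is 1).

Answer: 21/11

Derivation:
Let h_i = expected steps to first reach 3 from state i.
Boundary: h_3 = 0.
First-step equations for the other states:
  h_1 = 1 + 1/5*h_1 + 11/15*h_2 + 1/15*h_3
  h_2 = 1 + 2/15*h_1 + 4/15*h_2 + 3/5*h_3

Substituting h_3 = 0 and rearranging gives the linear system (I - Q) h = 1:
  [4/5, -11/15] . (h_1, h_2) = 1
  [-2/15, 11/15] . (h_1, h_2) = 1

Solving yields:
  h_1 = 3
  h_2 = 21/11

Starting state is 2, so the expected hitting time is h_2 = 21/11.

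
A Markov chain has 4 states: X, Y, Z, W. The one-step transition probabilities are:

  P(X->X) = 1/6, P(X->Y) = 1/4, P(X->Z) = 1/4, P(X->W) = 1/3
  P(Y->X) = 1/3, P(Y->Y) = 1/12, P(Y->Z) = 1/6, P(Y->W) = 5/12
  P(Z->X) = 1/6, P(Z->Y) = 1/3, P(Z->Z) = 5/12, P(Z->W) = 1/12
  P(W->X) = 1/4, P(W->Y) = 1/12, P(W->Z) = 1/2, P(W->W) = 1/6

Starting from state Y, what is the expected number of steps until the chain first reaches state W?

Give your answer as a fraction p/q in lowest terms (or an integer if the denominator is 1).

Answer: 16/5

Derivation:
Let h_i = expected steps to first reach W from state i.
Boundary: h_W = 0.
First-step equations for the other states:
  h_X = 1 + 1/6*h_X + 1/4*h_Y + 1/4*h_Z + 1/3*h_W
  h_Y = 1 + 1/3*h_X + 1/12*h_Y + 1/6*h_Z + 5/12*h_W
  h_Z = 1 + 1/6*h_X + 1/3*h_Y + 5/12*h_Z + 1/12*h_W

Substituting h_W = 0 and rearranging gives the linear system (I - Q) h = 1:
  [5/6, -1/4, -1/4] . (h_X, h_Y, h_Z) = 1
  [-1/3, 11/12, -1/6] . (h_X, h_Y, h_Z) = 1
  [-1/6, -1/3, 7/12] . (h_X, h_Y, h_Z) = 1

Solving yields:
  h_X = 141/40
  h_Y = 16/5
  h_Z = 91/20

Starting state is Y, so the expected hitting time is h_Y = 16/5.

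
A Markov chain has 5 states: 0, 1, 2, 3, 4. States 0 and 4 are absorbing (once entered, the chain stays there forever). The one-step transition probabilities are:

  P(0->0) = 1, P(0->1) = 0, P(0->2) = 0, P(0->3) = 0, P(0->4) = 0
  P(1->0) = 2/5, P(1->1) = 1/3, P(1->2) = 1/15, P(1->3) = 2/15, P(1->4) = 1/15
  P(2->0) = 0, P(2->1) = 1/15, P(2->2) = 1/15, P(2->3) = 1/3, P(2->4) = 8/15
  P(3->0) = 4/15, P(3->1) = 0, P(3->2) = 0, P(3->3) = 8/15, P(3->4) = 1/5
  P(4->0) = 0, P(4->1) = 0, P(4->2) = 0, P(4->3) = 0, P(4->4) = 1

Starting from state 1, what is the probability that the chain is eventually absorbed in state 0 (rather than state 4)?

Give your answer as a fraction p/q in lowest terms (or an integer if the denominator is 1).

Let a_i = P(absorbed in 0 | start in state i).
Boundary conditions: a_0 = 1, a_4 = 0.
For each transient state i, a_i = sum_j P(i->j) * a_j:
  a_1 = 2/5*a_0 + 1/3*a_1 + 1/15*a_2 + 2/15*a_3 + 1/15*a_4
  a_2 = 0*a_0 + 1/15*a_1 + 1/15*a_2 + 1/3*a_3 + 8/15*a_4
  a_3 = 4/15*a_0 + 0*a_1 + 0*a_2 + 8/15*a_3 + 1/5*a_4

Substituting a_0 = 1 and a_4 = 0, rearrange to (I - Q) a = r where r[i] = P(i -> 0):
  [2/3, -1/15, -2/15] . (a_1, a_2, a_3) = 2/5
  [-1/15, 14/15, -1/3] . (a_1, a_2, a_3) = 0
  [0, 0, 7/15] . (a_1, a_2, a_3) = 4/15

Solving yields:
  a_1 = 720/973
  a_2 = 250/973
  a_3 = 4/7

Starting state is 1, so the absorption probability is a_1 = 720/973.

Answer: 720/973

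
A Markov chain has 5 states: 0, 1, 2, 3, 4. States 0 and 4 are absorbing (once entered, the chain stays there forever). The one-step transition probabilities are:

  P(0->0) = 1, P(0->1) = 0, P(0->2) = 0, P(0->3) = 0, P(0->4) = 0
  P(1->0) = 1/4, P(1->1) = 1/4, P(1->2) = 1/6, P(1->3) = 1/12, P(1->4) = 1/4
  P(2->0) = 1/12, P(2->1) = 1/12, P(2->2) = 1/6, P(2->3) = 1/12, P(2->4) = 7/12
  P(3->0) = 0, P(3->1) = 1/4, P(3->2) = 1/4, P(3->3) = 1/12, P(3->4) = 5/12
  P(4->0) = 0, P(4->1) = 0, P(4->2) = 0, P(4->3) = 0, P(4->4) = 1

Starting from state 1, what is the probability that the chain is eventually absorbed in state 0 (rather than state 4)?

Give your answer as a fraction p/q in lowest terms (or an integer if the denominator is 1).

Answer: 173/451

Derivation:
Let a_i = P(absorbed in 0 | start in state i).
Boundary conditions: a_0 = 1, a_4 = 0.
For each transient state i, a_i = sum_j P(i->j) * a_j:
  a_1 = 1/4*a_0 + 1/4*a_1 + 1/6*a_2 + 1/12*a_3 + 1/4*a_4
  a_2 = 1/12*a_0 + 1/12*a_1 + 1/6*a_2 + 1/12*a_3 + 7/12*a_4
  a_3 = 0*a_0 + 1/4*a_1 + 1/4*a_2 + 1/12*a_3 + 5/12*a_4

Substituting a_0 = 1 and a_4 = 0, rearrange to (I - Q) a = r where r[i] = P(i -> 0):
  [3/4, -1/6, -1/12] . (a_1, a_2, a_3) = 1/4
  [-1/12, 5/6, -1/12] . (a_1, a_2, a_3) = 1/12
  [-1/4, -1/4, 11/12] . (a_1, a_2, a_3) = 0

Solving yields:
  a_1 = 173/451
  a_2 = 69/451
  a_3 = 6/41

Starting state is 1, so the absorption probability is a_1 = 173/451.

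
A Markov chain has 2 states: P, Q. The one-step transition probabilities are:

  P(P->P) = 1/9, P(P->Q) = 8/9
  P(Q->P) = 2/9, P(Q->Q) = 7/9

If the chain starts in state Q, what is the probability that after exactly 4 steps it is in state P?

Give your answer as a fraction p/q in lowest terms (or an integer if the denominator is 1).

Computing P^4 by repeated multiplication:
P^1 =
  P: [1/9, 8/9]
  Q: [2/9, 7/9]
P^2 =
  P: [17/81, 64/81]
  Q: [16/81, 65/81]
P^3 =
  P: [145/729, 584/729]
  Q: [146/729, 583/729]
P^4 =
  P: [1313/6561, 5248/6561]
  Q: [1312/6561, 5249/6561]

(P^4)[Q -> P] = 1312/6561

Answer: 1312/6561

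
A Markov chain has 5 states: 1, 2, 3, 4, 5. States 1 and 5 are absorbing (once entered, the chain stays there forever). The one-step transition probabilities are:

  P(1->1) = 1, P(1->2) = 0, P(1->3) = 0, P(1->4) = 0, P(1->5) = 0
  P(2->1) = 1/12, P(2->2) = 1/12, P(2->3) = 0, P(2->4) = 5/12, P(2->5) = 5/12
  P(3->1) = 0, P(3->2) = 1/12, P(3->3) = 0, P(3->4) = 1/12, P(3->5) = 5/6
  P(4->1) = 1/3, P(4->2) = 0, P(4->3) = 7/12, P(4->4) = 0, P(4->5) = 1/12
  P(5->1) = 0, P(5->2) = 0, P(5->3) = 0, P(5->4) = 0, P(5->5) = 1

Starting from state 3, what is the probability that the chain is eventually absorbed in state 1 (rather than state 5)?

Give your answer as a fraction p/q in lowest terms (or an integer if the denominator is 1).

Let a_i = P(absorbed in 1 | start in state i).
Boundary conditions: a_1 = 1, a_5 = 0.
For each transient state i, a_i = sum_j P(i->j) * a_j:
  a_2 = 1/12*a_1 + 1/12*a_2 + 0*a_3 + 5/12*a_4 + 5/12*a_5
  a_3 = 0*a_1 + 1/12*a_2 + 0*a_3 + 1/12*a_4 + 5/6*a_5
  a_4 = 1/3*a_1 + 0*a_2 + 7/12*a_3 + 0*a_4 + 1/12*a_5

Substituting a_1 = 1 and a_5 = 0, rearrange to (I - Q) a = r where r[i] = P(i -> 1):
  [11/12, 0, -5/12] . (a_2, a_3, a_4) = 1/12
  [-1/12, 1, -1/12] . (a_2, a_3, a_4) = 0
  [0, -7/12, 1] . (a_2, a_3, a_4) = 1/3

Solving yields:
  a_2 = 377/1472
  a_3 = 19/368
  a_4 = 535/1472

Starting state is 3, so the absorption probability is a_3 = 19/368.

Answer: 19/368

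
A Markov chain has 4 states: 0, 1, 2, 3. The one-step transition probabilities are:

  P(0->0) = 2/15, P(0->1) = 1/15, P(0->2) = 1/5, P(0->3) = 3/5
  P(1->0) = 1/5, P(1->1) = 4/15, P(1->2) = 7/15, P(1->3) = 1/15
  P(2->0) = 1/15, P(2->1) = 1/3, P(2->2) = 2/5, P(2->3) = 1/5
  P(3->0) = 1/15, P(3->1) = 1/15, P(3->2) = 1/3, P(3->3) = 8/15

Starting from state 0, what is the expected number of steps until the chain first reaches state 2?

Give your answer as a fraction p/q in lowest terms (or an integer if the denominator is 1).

Answer: 24/7

Derivation:
Let h_i = expected steps to first reach 2 from state i.
Boundary: h_2 = 0.
First-step equations for the other states:
  h_0 = 1 + 2/15*h_0 + 1/15*h_1 + 1/5*h_2 + 3/5*h_3
  h_1 = 1 + 1/5*h_0 + 4/15*h_1 + 7/15*h_2 + 1/15*h_3
  h_3 = 1 + 1/15*h_0 + 1/15*h_1 + 1/3*h_2 + 8/15*h_3

Substituting h_2 = 0 and rearranging gives the linear system (I - Q) h = 1:
  [13/15, -1/15, -3/5] . (h_0, h_1, h_3) = 1
  [-1/5, 11/15, -1/15] . (h_0, h_1, h_3) = 1
  [-1/15, -1/15, 7/15] . (h_0, h_1, h_3) = 1

Solving yields:
  h_0 = 24/7
  h_1 = 18/7
  h_3 = 3

Starting state is 0, so the expected hitting time is h_0 = 24/7.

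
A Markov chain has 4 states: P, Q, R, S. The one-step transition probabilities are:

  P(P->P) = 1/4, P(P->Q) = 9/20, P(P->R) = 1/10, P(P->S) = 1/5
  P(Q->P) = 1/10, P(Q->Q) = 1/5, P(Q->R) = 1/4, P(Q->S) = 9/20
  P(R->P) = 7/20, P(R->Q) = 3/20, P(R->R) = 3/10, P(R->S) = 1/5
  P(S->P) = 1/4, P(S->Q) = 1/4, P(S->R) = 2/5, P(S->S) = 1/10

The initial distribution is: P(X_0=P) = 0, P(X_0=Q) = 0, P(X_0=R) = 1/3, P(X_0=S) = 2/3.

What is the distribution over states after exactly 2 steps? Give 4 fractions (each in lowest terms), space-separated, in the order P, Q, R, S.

Answer: 61/240 311/1200 59/240 289/1200

Derivation:
Propagating the distribution step by step (d_{t+1} = d_t * P):
d_0 = (P=0, Q=0, R=1/3, S=2/3)
  d_1[P] = 0*1/4 + 0*1/10 + 1/3*7/20 + 2/3*1/4 = 17/60
  d_1[Q] = 0*9/20 + 0*1/5 + 1/3*3/20 + 2/3*1/4 = 13/60
  d_1[R] = 0*1/10 + 0*1/4 + 1/3*3/10 + 2/3*2/5 = 11/30
  d_1[S] = 0*1/5 + 0*9/20 + 1/3*1/5 + 2/3*1/10 = 2/15
d_1 = (P=17/60, Q=13/60, R=11/30, S=2/15)
  d_2[P] = 17/60*1/4 + 13/60*1/10 + 11/30*7/20 + 2/15*1/4 = 61/240
  d_2[Q] = 17/60*9/20 + 13/60*1/5 + 11/30*3/20 + 2/15*1/4 = 311/1200
  d_2[R] = 17/60*1/10 + 13/60*1/4 + 11/30*3/10 + 2/15*2/5 = 59/240
  d_2[S] = 17/60*1/5 + 13/60*9/20 + 11/30*1/5 + 2/15*1/10 = 289/1200
d_2 = (P=61/240, Q=311/1200, R=59/240, S=289/1200)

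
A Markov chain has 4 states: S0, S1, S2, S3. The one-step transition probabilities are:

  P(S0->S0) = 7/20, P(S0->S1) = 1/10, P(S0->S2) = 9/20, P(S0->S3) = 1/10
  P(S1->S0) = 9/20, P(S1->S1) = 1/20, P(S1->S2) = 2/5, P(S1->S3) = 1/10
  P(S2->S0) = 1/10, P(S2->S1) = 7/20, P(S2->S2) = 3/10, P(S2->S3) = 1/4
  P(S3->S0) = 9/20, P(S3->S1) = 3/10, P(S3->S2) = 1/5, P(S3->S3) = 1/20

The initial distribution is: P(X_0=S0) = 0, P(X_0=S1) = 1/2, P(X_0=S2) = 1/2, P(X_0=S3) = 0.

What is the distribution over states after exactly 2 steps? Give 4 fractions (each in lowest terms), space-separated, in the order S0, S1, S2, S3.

Answer: 3/10 17/80 11/32 23/160

Derivation:
Propagating the distribution step by step (d_{t+1} = d_t * P):
d_0 = (S0=0, S1=1/2, S2=1/2, S3=0)
  d_1[S0] = 0*7/20 + 1/2*9/20 + 1/2*1/10 + 0*9/20 = 11/40
  d_1[S1] = 0*1/10 + 1/2*1/20 + 1/2*7/20 + 0*3/10 = 1/5
  d_1[S2] = 0*9/20 + 1/2*2/5 + 1/2*3/10 + 0*1/5 = 7/20
  d_1[S3] = 0*1/10 + 1/2*1/10 + 1/2*1/4 + 0*1/20 = 7/40
d_1 = (S0=11/40, S1=1/5, S2=7/20, S3=7/40)
  d_2[S0] = 11/40*7/20 + 1/5*9/20 + 7/20*1/10 + 7/40*9/20 = 3/10
  d_2[S1] = 11/40*1/10 + 1/5*1/20 + 7/20*7/20 + 7/40*3/10 = 17/80
  d_2[S2] = 11/40*9/20 + 1/5*2/5 + 7/20*3/10 + 7/40*1/5 = 11/32
  d_2[S3] = 11/40*1/10 + 1/5*1/10 + 7/20*1/4 + 7/40*1/20 = 23/160
d_2 = (S0=3/10, S1=17/80, S2=11/32, S3=23/160)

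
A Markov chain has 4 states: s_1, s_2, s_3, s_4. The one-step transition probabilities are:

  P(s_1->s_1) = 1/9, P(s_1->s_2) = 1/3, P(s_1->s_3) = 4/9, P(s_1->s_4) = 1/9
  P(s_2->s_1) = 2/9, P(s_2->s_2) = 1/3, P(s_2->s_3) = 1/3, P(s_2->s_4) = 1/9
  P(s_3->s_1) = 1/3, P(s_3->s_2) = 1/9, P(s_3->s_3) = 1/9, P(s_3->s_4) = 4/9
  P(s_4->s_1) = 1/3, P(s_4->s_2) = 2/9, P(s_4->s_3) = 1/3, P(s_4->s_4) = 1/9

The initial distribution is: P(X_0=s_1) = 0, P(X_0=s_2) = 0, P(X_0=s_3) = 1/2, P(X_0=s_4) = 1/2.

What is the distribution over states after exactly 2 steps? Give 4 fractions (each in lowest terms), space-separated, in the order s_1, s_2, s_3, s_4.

Answer: 13/54 41/162 26/81 5/27

Derivation:
Propagating the distribution step by step (d_{t+1} = d_t * P):
d_0 = (s_1=0, s_2=0, s_3=1/2, s_4=1/2)
  d_1[s_1] = 0*1/9 + 0*2/9 + 1/2*1/3 + 1/2*1/3 = 1/3
  d_1[s_2] = 0*1/3 + 0*1/3 + 1/2*1/9 + 1/2*2/9 = 1/6
  d_1[s_3] = 0*4/9 + 0*1/3 + 1/2*1/9 + 1/2*1/3 = 2/9
  d_1[s_4] = 0*1/9 + 0*1/9 + 1/2*4/9 + 1/2*1/9 = 5/18
d_1 = (s_1=1/3, s_2=1/6, s_3=2/9, s_4=5/18)
  d_2[s_1] = 1/3*1/9 + 1/6*2/9 + 2/9*1/3 + 5/18*1/3 = 13/54
  d_2[s_2] = 1/3*1/3 + 1/6*1/3 + 2/9*1/9 + 5/18*2/9 = 41/162
  d_2[s_3] = 1/3*4/9 + 1/6*1/3 + 2/9*1/9 + 5/18*1/3 = 26/81
  d_2[s_4] = 1/3*1/9 + 1/6*1/9 + 2/9*4/9 + 5/18*1/9 = 5/27
d_2 = (s_1=13/54, s_2=41/162, s_3=26/81, s_4=5/27)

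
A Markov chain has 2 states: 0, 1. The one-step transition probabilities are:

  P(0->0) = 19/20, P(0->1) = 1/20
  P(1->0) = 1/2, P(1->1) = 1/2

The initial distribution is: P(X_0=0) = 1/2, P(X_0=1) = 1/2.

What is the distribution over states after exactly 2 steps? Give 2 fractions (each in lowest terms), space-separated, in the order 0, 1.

Propagating the distribution step by step (d_{t+1} = d_t * P):
d_0 = (0=1/2, 1=1/2)
  d_1[0] = 1/2*19/20 + 1/2*1/2 = 29/40
  d_1[1] = 1/2*1/20 + 1/2*1/2 = 11/40
d_1 = (0=29/40, 1=11/40)
  d_2[0] = 29/40*19/20 + 11/40*1/2 = 661/800
  d_2[1] = 29/40*1/20 + 11/40*1/2 = 139/800
d_2 = (0=661/800, 1=139/800)

Answer: 661/800 139/800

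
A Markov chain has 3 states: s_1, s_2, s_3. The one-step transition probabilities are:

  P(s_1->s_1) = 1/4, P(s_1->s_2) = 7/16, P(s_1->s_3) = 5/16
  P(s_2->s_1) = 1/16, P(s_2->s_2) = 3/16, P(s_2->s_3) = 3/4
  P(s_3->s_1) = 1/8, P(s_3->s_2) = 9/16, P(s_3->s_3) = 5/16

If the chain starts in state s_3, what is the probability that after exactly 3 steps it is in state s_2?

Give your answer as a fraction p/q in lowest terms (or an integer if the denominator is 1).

Computing P^3 by repeated multiplication:
P^1 =
  s_1: [1/4, 7/16, 5/16]
  s_2: [1/16, 3/16, 3/4]
  s_3: [1/8, 9/16, 5/16]
P^2 =
  s_1: [33/256, 47/128, 129/256]
  s_2: [31/256, 31/64, 101/256]
  s_3: [27/256, 43/128, 143/256]
P^3 =
  s_1: [121/1024, 837/2048, 969/2048]
  s_2: [225/2048, 749/2048, 537/1024]
  s_3: [15/128, 867/2048, 941/2048]

(P^3)[s_3 -> s_2] = 867/2048

Answer: 867/2048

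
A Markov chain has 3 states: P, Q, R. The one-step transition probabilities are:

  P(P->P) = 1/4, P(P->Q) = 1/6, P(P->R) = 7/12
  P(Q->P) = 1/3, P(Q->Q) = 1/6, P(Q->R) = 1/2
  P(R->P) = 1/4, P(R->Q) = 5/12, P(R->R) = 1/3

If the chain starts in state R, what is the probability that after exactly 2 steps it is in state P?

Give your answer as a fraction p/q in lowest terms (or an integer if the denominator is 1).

Computing P^2 by repeated multiplication:
P^1 =
  P: [1/4, 1/6, 7/12]
  Q: [1/3, 1/6, 1/2]
  R: [1/4, 5/12, 1/3]
P^2 =
  P: [19/72, 5/16, 61/144]
  Q: [19/72, 7/24, 4/9]
  R: [41/144, 1/4, 67/144]

(P^2)[R -> P] = 41/144

Answer: 41/144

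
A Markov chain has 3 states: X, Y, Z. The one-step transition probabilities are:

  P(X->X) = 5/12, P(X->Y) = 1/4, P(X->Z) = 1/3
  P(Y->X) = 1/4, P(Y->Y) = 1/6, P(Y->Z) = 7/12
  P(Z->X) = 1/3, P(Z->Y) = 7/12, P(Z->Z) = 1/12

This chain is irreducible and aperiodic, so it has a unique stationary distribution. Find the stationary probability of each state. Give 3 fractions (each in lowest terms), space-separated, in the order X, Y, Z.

The stationary distribution satisfies pi = pi * P, i.e.:
  pi_X = 5/12*pi_X + 1/4*pi_Y + 1/3*pi_Z
  pi_Y = 1/4*pi_X + 1/6*pi_Y + 7/12*pi_Z
  pi_Z = 1/3*pi_X + 7/12*pi_Y + 1/12*pi_Z
with normalization: pi_X + pi_Y + pi_Z = 1.

Using the first 2 balance equations plus normalization, the linear system A*pi = b is:
  [-7/12, 1/4, 1/3] . pi = 0
  [1/4, -5/6, 7/12] . pi = 0
  [1, 1, 1] . pi = 1

Solving yields:
  pi_X = 1/3
  pi_Y = 1/3
  pi_Z = 1/3

Verification (pi * P):
  1/3*5/12 + 1/3*1/4 + 1/3*1/3 = 1/3 = pi_X  (ok)
  1/3*1/4 + 1/3*1/6 + 1/3*7/12 = 1/3 = pi_Y  (ok)
  1/3*1/3 + 1/3*7/12 + 1/3*1/12 = 1/3 = pi_Z  (ok)

Answer: 1/3 1/3 1/3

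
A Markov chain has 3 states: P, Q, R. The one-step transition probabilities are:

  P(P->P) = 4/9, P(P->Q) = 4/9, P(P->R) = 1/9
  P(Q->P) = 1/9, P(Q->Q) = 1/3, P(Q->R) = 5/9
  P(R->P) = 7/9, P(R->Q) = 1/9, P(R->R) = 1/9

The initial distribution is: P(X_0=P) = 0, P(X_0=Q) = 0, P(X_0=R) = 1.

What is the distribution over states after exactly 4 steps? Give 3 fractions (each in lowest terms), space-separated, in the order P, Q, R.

Propagating the distribution step by step (d_{t+1} = d_t * P):
d_0 = (P=0, Q=0, R=1)
  d_1[P] = 0*4/9 + 0*1/9 + 1*7/9 = 7/9
  d_1[Q] = 0*4/9 + 0*1/3 + 1*1/9 = 1/9
  d_1[R] = 0*1/9 + 0*5/9 + 1*1/9 = 1/9
d_1 = (P=7/9, Q=1/9, R=1/9)
  d_2[P] = 7/9*4/9 + 1/9*1/9 + 1/9*7/9 = 4/9
  d_2[Q] = 7/9*4/9 + 1/9*1/3 + 1/9*1/9 = 32/81
  d_2[R] = 7/9*1/9 + 1/9*5/9 + 1/9*1/9 = 13/81
d_2 = (P=4/9, Q=32/81, R=13/81)
  d_3[P] = 4/9*4/9 + 32/81*1/9 + 13/81*7/9 = 89/243
  d_3[Q] = 4/9*4/9 + 32/81*1/3 + 13/81*1/9 = 253/729
  d_3[R] = 4/9*1/9 + 32/81*5/9 + 13/81*1/9 = 209/729
d_3 = (P=89/243, Q=253/729, R=209/729)
  d_4[P] = 89/243*4/9 + 253/729*1/9 + 209/729*7/9 = 928/2187
  d_4[Q] = 89/243*4/9 + 253/729*1/3 + 209/729*1/9 = 2036/6561
  d_4[R] = 89/243*1/9 + 253/729*5/9 + 209/729*1/9 = 1741/6561
d_4 = (P=928/2187, Q=2036/6561, R=1741/6561)

Answer: 928/2187 2036/6561 1741/6561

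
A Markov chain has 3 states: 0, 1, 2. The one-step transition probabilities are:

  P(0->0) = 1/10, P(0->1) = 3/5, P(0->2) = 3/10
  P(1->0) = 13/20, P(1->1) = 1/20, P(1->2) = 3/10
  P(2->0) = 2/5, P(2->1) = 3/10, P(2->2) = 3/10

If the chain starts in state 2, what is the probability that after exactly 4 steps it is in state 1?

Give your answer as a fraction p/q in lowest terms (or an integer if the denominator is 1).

Computing P^4 by repeated multiplication:
P^1 =
  0: [1/10, 3/5, 3/10]
  1: [13/20, 1/20, 3/10]
  2: [2/5, 3/10, 3/10]
P^2 =
  0: [13/25, 9/50, 3/10]
  1: [87/400, 193/400, 3/10]
  2: [71/200, 69/200, 3/10]
P^3 =
  0: [289/1000, 411/1000, 3/10]
  1: [3643/8000, 1957/8000, 3/10]
  2: [1519/4000, 1281/4000, 3/10]
P^4 =
  0: [8321/20000, 5679/20000, 3/10]
  1: [51927/160000, 60073/160000, 3/10]
  2: [29291/80000, 26709/80000, 3/10]

(P^4)[2 -> 1] = 26709/80000

Answer: 26709/80000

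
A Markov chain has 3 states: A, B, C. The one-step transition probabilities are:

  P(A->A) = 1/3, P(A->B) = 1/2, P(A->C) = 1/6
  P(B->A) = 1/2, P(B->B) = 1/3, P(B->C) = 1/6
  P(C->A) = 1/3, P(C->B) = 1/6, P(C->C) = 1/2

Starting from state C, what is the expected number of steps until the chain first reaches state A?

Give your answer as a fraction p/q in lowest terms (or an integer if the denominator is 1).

Let h_i = expected steps to first reach A from state i.
Boundary: h_A = 0.
First-step equations for the other states:
  h_B = 1 + 1/2*h_A + 1/3*h_B + 1/6*h_C
  h_C = 1 + 1/3*h_A + 1/6*h_B + 1/2*h_C

Substituting h_A = 0 and rearranging gives the linear system (I - Q) h = 1:
  [2/3, -1/6] . (h_B, h_C) = 1
  [-1/6, 1/2] . (h_B, h_C) = 1

Solving yields:
  h_B = 24/11
  h_C = 30/11

Starting state is C, so the expected hitting time is h_C = 30/11.

Answer: 30/11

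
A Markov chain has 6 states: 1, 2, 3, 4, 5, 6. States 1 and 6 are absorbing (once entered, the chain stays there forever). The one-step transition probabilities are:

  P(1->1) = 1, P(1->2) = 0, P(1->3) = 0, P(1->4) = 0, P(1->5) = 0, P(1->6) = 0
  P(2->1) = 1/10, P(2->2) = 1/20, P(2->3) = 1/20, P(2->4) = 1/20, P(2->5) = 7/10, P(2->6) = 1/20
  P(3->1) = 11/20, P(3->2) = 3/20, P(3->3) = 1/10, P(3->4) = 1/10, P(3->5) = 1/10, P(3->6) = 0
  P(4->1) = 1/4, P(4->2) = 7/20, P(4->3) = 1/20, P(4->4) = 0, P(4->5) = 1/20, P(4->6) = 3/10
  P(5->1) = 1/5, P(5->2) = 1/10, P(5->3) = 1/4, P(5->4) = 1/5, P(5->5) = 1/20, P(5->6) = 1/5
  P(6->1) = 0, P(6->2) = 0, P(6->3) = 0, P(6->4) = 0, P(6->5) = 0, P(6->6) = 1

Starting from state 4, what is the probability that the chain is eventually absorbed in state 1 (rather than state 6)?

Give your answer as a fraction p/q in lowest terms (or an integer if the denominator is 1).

Answer: 26454/48665

Derivation:
Let a_i = P(absorbed in 1 | start in state i).
Boundary conditions: a_1 = 1, a_6 = 0.
For each transient state i, a_i = sum_j P(i->j) * a_j:
  a_2 = 1/10*a_1 + 1/20*a_2 + 1/20*a_3 + 1/20*a_4 + 7/10*a_5 + 1/20*a_6
  a_3 = 11/20*a_1 + 3/20*a_2 + 1/10*a_3 + 1/10*a_4 + 1/10*a_5 + 0*a_6
  a_4 = 1/4*a_1 + 7/20*a_2 + 1/20*a_3 + 0*a_4 + 1/20*a_5 + 3/10*a_6
  a_5 = 1/5*a_1 + 1/10*a_2 + 1/4*a_3 + 1/5*a_4 + 1/20*a_5 + 1/5*a_6

Substituting a_1 = 1 and a_6 = 0, rearrange to (I - Q) a = r where r[i] = P(i -> 1):
  [19/20, -1/20, -1/20, -7/10] . (a_2, a_3, a_4, a_5) = 1/10
  [-3/20, 9/10, -1/10, -1/10] . (a_2, a_3, a_4, a_5) = 11/20
  [-7/20, -1/20, 1, -1/20] . (a_2, a_3, a_4, a_5) = 1/4
  [-1/10, -1/4, -1/5, 19/20] . (a_2, a_3, a_4, a_5) = 1/5

Solving yields:
  a_2 = 30683/48665
  a_3 = 41111/48665
  a_4 = 26454/48665
  a_5 = 29863/48665

Starting state is 4, so the absorption probability is a_4 = 26454/48665.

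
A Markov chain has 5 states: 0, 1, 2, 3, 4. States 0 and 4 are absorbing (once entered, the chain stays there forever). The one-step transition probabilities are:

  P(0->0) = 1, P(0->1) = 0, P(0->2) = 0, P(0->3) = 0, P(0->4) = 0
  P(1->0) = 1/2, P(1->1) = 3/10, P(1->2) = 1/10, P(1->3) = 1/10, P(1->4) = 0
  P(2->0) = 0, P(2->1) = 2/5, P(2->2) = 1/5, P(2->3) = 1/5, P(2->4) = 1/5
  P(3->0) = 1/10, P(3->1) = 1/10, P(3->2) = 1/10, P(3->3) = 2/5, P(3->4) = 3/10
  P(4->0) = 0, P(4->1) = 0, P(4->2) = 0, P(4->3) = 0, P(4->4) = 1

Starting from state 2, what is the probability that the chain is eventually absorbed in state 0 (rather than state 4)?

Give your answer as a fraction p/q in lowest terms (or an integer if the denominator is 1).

Let a_i = P(absorbed in 0 | start in state i).
Boundary conditions: a_0 = 1, a_4 = 0.
For each transient state i, a_i = sum_j P(i->j) * a_j:
  a_1 = 1/2*a_0 + 3/10*a_1 + 1/10*a_2 + 1/10*a_3 + 0*a_4
  a_2 = 0*a_0 + 2/5*a_1 + 1/5*a_2 + 1/5*a_3 + 1/5*a_4
  a_3 = 1/10*a_0 + 1/10*a_1 + 1/10*a_2 + 2/5*a_3 + 3/10*a_4

Substituting a_0 = 1 and a_4 = 0, rearrange to (I - Q) a = r where r[i] = P(i -> 0):
  [7/10, -1/10, -1/10] . (a_1, a_2, a_3) = 1/2
  [-2/5, 4/5, -1/5] . (a_1, a_2, a_3) = 0
  [-1/10, -1/10, 3/5] . (a_1, a_2, a_3) = 1/10

Solving yields:
  a_1 = 60/71
  a_2 = 37/71
  a_3 = 28/71

Starting state is 2, so the absorption probability is a_2 = 37/71.

Answer: 37/71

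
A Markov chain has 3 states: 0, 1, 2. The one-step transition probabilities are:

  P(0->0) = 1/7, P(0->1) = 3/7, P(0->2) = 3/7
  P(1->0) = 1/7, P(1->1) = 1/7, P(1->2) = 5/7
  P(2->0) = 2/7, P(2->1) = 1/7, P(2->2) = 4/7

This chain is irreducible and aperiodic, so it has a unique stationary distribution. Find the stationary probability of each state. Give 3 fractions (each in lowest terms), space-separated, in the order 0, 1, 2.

The stationary distribution satisfies pi = pi * P, i.e.:
  pi_0 = 1/7*pi_0 + 1/7*pi_1 + 2/7*pi_2
  pi_1 = 3/7*pi_0 + 1/7*pi_1 + 1/7*pi_2
  pi_2 = 3/7*pi_0 + 5/7*pi_1 + 4/7*pi_2
with normalization: pi_0 + pi_1 + pi_2 = 1.

Using the first 2 balance equations plus normalization, the linear system A*pi = b is:
  [-6/7, 1/7, 2/7] . pi = 0
  [3/7, -6/7, 1/7] . pi = 0
  [1, 1, 1] . pi = 1

Solving yields:
  pi_0 = 13/58
  pi_1 = 6/29
  pi_2 = 33/58

Verification (pi * P):
  13/58*1/7 + 6/29*1/7 + 33/58*2/7 = 13/58 = pi_0  (ok)
  13/58*3/7 + 6/29*1/7 + 33/58*1/7 = 6/29 = pi_1  (ok)
  13/58*3/7 + 6/29*5/7 + 33/58*4/7 = 33/58 = pi_2  (ok)

Answer: 13/58 6/29 33/58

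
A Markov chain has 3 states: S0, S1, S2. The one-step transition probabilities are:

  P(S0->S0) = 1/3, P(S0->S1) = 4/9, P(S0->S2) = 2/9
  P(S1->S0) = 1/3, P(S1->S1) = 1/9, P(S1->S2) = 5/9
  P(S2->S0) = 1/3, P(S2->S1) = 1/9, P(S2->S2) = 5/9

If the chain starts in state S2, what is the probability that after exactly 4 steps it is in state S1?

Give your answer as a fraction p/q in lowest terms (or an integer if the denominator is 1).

Answer: 2/9

Derivation:
Computing P^4 by repeated multiplication:
P^1 =
  S0: [1/3, 4/9, 2/9]
  S1: [1/3, 1/9, 5/9]
  S2: [1/3, 1/9, 5/9]
P^2 =
  S0: [1/3, 2/9, 4/9]
  S1: [1/3, 2/9, 4/9]
  S2: [1/3, 2/9, 4/9]
P^3 =
  S0: [1/3, 2/9, 4/9]
  S1: [1/3, 2/9, 4/9]
  S2: [1/3, 2/9, 4/9]
P^4 =
  S0: [1/3, 2/9, 4/9]
  S1: [1/3, 2/9, 4/9]
  S2: [1/3, 2/9, 4/9]

(P^4)[S2 -> S1] = 2/9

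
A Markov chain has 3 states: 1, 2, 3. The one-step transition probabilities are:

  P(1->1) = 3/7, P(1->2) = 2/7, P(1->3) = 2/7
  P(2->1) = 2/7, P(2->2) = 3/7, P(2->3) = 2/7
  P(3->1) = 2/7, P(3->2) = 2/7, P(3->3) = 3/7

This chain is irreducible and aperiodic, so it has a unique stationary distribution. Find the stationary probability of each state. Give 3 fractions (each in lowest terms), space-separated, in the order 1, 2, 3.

The stationary distribution satisfies pi = pi * P, i.e.:
  pi_1 = 3/7*pi_1 + 2/7*pi_2 + 2/7*pi_3
  pi_2 = 2/7*pi_1 + 3/7*pi_2 + 2/7*pi_3
  pi_3 = 2/7*pi_1 + 2/7*pi_2 + 3/7*pi_3
with normalization: pi_1 + pi_2 + pi_3 = 1.

Using the first 2 balance equations plus normalization, the linear system A*pi = b is:
  [-4/7, 2/7, 2/7] . pi = 0
  [2/7, -4/7, 2/7] . pi = 0
  [1, 1, 1] . pi = 1

Solving yields:
  pi_1 = 1/3
  pi_2 = 1/3
  pi_3 = 1/3

Verification (pi * P):
  1/3*3/7 + 1/3*2/7 + 1/3*2/7 = 1/3 = pi_1  (ok)
  1/3*2/7 + 1/3*3/7 + 1/3*2/7 = 1/3 = pi_2  (ok)
  1/3*2/7 + 1/3*2/7 + 1/3*3/7 = 1/3 = pi_3  (ok)

Answer: 1/3 1/3 1/3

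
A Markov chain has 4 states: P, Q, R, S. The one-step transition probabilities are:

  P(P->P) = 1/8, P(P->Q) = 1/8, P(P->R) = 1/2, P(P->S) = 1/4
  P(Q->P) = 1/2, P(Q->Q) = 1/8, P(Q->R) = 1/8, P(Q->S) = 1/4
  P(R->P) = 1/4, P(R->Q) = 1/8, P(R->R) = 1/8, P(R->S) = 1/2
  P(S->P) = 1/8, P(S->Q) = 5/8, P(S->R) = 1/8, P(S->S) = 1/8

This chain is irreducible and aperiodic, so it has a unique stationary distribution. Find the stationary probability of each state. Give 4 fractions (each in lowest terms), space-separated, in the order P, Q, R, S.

The stationary distribution satisfies pi = pi * P, i.e.:
  pi_P = 1/8*pi_P + 1/2*pi_Q + 1/4*pi_R + 1/8*pi_S
  pi_Q = 1/8*pi_P + 1/8*pi_Q + 1/8*pi_R + 5/8*pi_S
  pi_R = 1/2*pi_P + 1/8*pi_Q + 1/8*pi_R + 1/8*pi_S
  pi_S = 1/4*pi_P + 1/4*pi_Q + 1/2*pi_R + 1/8*pi_S
with normalization: pi_P + pi_Q + pi_R + pi_S = 1.

Using the first 3 balance equations plus normalization, the linear system A*pi = b is:
  [-7/8, 1/2, 1/4, 1/8] . pi = 0
  [1/8, -7/8, 1/8, 5/8] . pi = 0
  [1/2, 1/8, -7/8, 1/8] . pi = 0
  [1, 1, 1, 1] . pi = 1

Solving yields:
  pi_P = 1/4
  pi_Q = 25/96
  pi_R = 7/32
  pi_S = 13/48

Verification (pi * P):
  1/4*1/8 + 25/96*1/2 + 7/32*1/4 + 13/48*1/8 = 1/4 = pi_P  (ok)
  1/4*1/8 + 25/96*1/8 + 7/32*1/8 + 13/48*5/8 = 25/96 = pi_Q  (ok)
  1/4*1/2 + 25/96*1/8 + 7/32*1/8 + 13/48*1/8 = 7/32 = pi_R  (ok)
  1/4*1/4 + 25/96*1/4 + 7/32*1/2 + 13/48*1/8 = 13/48 = pi_S  (ok)

Answer: 1/4 25/96 7/32 13/48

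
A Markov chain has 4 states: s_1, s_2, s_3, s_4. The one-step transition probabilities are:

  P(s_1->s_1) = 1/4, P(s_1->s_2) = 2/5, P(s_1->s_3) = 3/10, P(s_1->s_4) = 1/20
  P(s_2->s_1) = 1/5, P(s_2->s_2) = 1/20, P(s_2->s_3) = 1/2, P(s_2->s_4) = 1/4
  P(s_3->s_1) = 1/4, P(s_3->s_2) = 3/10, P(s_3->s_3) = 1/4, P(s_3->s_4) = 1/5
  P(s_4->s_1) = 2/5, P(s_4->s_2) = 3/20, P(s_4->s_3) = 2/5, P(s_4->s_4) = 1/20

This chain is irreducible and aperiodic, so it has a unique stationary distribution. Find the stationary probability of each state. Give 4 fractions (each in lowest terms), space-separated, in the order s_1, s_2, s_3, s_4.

The stationary distribution satisfies pi = pi * P, i.e.:
  pi_s_1 = 1/4*pi_s_1 + 1/5*pi_s_2 + 1/4*pi_s_3 + 2/5*pi_s_4
  pi_s_2 = 2/5*pi_s_1 + 1/20*pi_s_2 + 3/10*pi_s_3 + 3/20*pi_s_4
  pi_s_3 = 3/10*pi_s_1 + 1/2*pi_s_2 + 1/4*pi_s_3 + 2/5*pi_s_4
  pi_s_4 = 1/20*pi_s_1 + 1/4*pi_s_2 + 1/5*pi_s_3 + 1/20*pi_s_4
with normalization: pi_s_1 + pi_s_2 + pi_s_3 + pi_s_4 = 1.

Using the first 3 balance equations plus normalization, the linear system A*pi = b is:
  [-3/4, 1/5, 1/4, 2/5] . pi = 0
  [2/5, -19/20, 3/10, 3/20] . pi = 0
  [3/10, 1/2, -3/4, 2/5] . pi = 0
  [1, 1, 1, 1] . pi = 1

Solving yields:
  pi_s_1 = 1541/5917
  pi_s_2 = 2873/11834
  pi_s_3 = 2049/5917
  pi_s_4 = 1781/11834

Verification (pi * P):
  1541/5917*1/4 + 2873/11834*1/5 + 2049/5917*1/4 + 1781/11834*2/5 = 1541/5917 = pi_s_1  (ok)
  1541/5917*2/5 + 2873/11834*1/20 + 2049/5917*3/10 + 1781/11834*3/20 = 2873/11834 = pi_s_2  (ok)
  1541/5917*3/10 + 2873/11834*1/2 + 2049/5917*1/4 + 1781/11834*2/5 = 2049/5917 = pi_s_3  (ok)
  1541/5917*1/20 + 2873/11834*1/4 + 2049/5917*1/5 + 1781/11834*1/20 = 1781/11834 = pi_s_4  (ok)

Answer: 1541/5917 2873/11834 2049/5917 1781/11834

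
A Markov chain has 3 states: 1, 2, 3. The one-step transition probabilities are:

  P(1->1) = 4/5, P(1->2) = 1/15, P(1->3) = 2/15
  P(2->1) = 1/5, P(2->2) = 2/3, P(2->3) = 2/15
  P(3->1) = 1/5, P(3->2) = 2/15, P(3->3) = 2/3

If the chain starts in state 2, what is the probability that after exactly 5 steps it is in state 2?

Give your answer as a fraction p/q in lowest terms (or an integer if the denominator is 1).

Answer: 40322/151875

Derivation:
Computing P^5 by repeated multiplication:
P^1 =
  1: [4/5, 1/15, 2/15]
  2: [1/5, 2/3, 2/15]
  3: [1/5, 2/15, 2/3]
P^2 =
  1: [17/25, 26/225, 46/225]
  2: [8/25, 107/225, 46/225]
  3: [8/25, 43/225, 22/45]
P^3 =
  1: [76/125, 101/675, 818/3375]
  2: [49/125, 1234/3375, 818/3375]
  3: [49/125, 722/3375, 266/675]
P^4 =
  1: [353/625, 8738/50625, 13294/50625]
  2: [272/625, 15299/50625, 13294/50625]
  3: [272/625, 11203/50625, 3478/10125]
P^5 =
  1: [1684/3125, 142561/759375, 207602/759375]
  2: [1441/3125, 40322/151875, 207602/759375]
  3: [1441/3125, 168842/759375, 48074/151875]

(P^5)[2 -> 2] = 40322/151875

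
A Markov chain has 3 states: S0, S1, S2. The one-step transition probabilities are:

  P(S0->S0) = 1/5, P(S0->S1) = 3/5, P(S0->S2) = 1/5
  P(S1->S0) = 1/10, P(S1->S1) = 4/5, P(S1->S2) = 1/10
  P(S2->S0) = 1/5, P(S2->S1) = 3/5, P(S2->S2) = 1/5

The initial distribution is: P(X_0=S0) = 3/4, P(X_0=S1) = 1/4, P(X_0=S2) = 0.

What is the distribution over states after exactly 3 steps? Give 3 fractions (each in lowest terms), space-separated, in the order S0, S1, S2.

Propagating the distribution step by step (d_{t+1} = d_t * P):
d_0 = (S0=3/4, S1=1/4, S2=0)
  d_1[S0] = 3/4*1/5 + 1/4*1/10 + 0*1/5 = 7/40
  d_1[S1] = 3/4*3/5 + 1/4*4/5 + 0*3/5 = 13/20
  d_1[S2] = 3/4*1/5 + 1/4*1/10 + 0*1/5 = 7/40
d_1 = (S0=7/40, S1=13/20, S2=7/40)
  d_2[S0] = 7/40*1/5 + 13/20*1/10 + 7/40*1/5 = 27/200
  d_2[S1] = 7/40*3/5 + 13/20*4/5 + 7/40*3/5 = 73/100
  d_2[S2] = 7/40*1/5 + 13/20*1/10 + 7/40*1/5 = 27/200
d_2 = (S0=27/200, S1=73/100, S2=27/200)
  d_3[S0] = 27/200*1/5 + 73/100*1/10 + 27/200*1/5 = 127/1000
  d_3[S1] = 27/200*3/5 + 73/100*4/5 + 27/200*3/5 = 373/500
  d_3[S2] = 27/200*1/5 + 73/100*1/10 + 27/200*1/5 = 127/1000
d_3 = (S0=127/1000, S1=373/500, S2=127/1000)

Answer: 127/1000 373/500 127/1000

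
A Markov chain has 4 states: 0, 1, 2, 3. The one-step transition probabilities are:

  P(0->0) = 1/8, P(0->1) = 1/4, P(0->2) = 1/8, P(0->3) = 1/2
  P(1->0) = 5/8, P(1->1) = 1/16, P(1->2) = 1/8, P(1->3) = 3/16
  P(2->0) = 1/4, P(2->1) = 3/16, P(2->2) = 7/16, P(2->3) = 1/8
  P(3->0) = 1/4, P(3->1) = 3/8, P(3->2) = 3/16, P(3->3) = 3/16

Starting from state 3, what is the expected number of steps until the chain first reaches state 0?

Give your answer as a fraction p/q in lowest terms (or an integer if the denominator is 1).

Let h_i = expected steps to first reach 0 from state i.
Boundary: h_0 = 0.
First-step equations for the other states:
  h_1 = 1 + 5/8*h_0 + 1/16*h_1 + 1/8*h_2 + 3/16*h_3
  h_2 = 1 + 1/4*h_0 + 3/16*h_1 + 7/16*h_2 + 1/8*h_3
  h_3 = 1 + 1/4*h_0 + 3/8*h_1 + 3/16*h_2 + 3/16*h_3

Substituting h_0 = 0 and rearranging gives the linear system (I - Q) h = 1:
  [15/16, -1/8, -3/16] . (h_1, h_2, h_3) = 1
  [-3/16, 9/16, -1/8] . (h_1, h_2, h_3) = 1
  [-3/8, -3/16, 13/16] . (h_1, h_2, h_3) = 1

Solving yields:
  h_1 = 472/229
  h_2 = 712/229
  h_3 = 664/229

Starting state is 3, so the expected hitting time is h_3 = 664/229.

Answer: 664/229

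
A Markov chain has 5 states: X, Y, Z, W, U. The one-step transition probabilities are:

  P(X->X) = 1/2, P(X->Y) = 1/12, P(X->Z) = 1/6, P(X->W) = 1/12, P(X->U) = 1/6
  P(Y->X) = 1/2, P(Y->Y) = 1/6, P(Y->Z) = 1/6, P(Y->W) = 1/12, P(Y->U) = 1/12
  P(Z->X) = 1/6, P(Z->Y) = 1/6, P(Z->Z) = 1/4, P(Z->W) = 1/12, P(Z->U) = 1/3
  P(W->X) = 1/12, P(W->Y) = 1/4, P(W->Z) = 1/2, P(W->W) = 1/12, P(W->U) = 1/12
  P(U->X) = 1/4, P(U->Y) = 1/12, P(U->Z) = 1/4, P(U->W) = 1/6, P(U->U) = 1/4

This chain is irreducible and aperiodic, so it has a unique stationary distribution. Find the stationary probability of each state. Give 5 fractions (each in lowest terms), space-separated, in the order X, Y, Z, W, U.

The stationary distribution satisfies pi = pi * P, i.e.:
  pi_X = 1/2*pi_X + 1/2*pi_Y + 1/6*pi_Z + 1/12*pi_W + 1/4*pi_U
  pi_Y = 1/12*pi_X + 1/6*pi_Y + 1/6*pi_Z + 1/4*pi_W + 1/12*pi_U
  pi_Z = 1/6*pi_X + 1/6*pi_Y + 1/4*pi_Z + 1/2*pi_W + 1/4*pi_U
  pi_W = 1/12*pi_X + 1/12*pi_Y + 1/12*pi_Z + 1/12*pi_W + 1/6*pi_U
  pi_U = 1/6*pi_X + 1/12*pi_Y + 1/3*pi_Z + 1/12*pi_W + 1/4*pi_U
with normalization: pi_X + pi_Y + pi_Z + pi_W + pi_U = 1.

Using the first 4 balance equations plus normalization, the linear system A*pi = b is:
  [-1/2, 1/2, 1/6, 1/12, 1/4] . pi = 0
  [1/12, -5/6, 1/6, 1/4, 1/12] . pi = 0
  [1/6, 1/6, -3/4, 1/2, 1/4] . pi = 0
  [1/12, 1/12, 1/12, -11/12, 1/6] . pi = 0
  [1, 1, 1, 1, 1] . pi = 1

Solving yields:
  pi_X = 5180/15779
  pi_Y = 2062/15779
  pi_Z = 3737/15779
  pi_W = 1583/15779
  pi_U = 3217/15779

Verification (pi * P):
  5180/15779*1/2 + 2062/15779*1/2 + 3737/15779*1/6 + 1583/15779*1/12 + 3217/15779*1/4 = 5180/15779 = pi_X  (ok)
  5180/15779*1/12 + 2062/15779*1/6 + 3737/15779*1/6 + 1583/15779*1/4 + 3217/15779*1/12 = 2062/15779 = pi_Y  (ok)
  5180/15779*1/6 + 2062/15779*1/6 + 3737/15779*1/4 + 1583/15779*1/2 + 3217/15779*1/4 = 3737/15779 = pi_Z  (ok)
  5180/15779*1/12 + 2062/15779*1/12 + 3737/15779*1/12 + 1583/15779*1/12 + 3217/15779*1/6 = 1583/15779 = pi_W  (ok)
  5180/15779*1/6 + 2062/15779*1/12 + 3737/15779*1/3 + 1583/15779*1/12 + 3217/15779*1/4 = 3217/15779 = pi_U  (ok)

Answer: 5180/15779 2062/15779 3737/15779 1583/15779 3217/15779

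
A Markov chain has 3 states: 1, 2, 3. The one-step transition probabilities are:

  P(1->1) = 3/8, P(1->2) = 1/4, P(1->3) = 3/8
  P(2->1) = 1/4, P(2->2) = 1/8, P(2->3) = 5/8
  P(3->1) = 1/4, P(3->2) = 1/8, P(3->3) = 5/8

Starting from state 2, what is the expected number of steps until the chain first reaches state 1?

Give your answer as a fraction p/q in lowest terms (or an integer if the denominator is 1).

Let h_i = expected steps to first reach 1 from state i.
Boundary: h_1 = 0.
First-step equations for the other states:
  h_2 = 1 + 1/4*h_1 + 1/8*h_2 + 5/8*h_3
  h_3 = 1 + 1/4*h_1 + 1/8*h_2 + 5/8*h_3

Substituting h_1 = 0 and rearranging gives the linear system (I - Q) h = 1:
  [7/8, -5/8] . (h_2, h_3) = 1
  [-1/8, 3/8] . (h_2, h_3) = 1

Solving yields:
  h_2 = 4
  h_3 = 4

Starting state is 2, so the expected hitting time is h_2 = 4.

Answer: 4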